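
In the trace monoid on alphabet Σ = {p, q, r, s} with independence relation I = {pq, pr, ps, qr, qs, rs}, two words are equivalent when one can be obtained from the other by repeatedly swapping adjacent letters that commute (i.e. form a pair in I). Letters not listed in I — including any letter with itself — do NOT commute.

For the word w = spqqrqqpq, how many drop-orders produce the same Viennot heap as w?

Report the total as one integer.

1512

#0=s has no predecessor
#1=p has no predecessor
#2=q has no predecessor
#3=q depends on [2:q]
#4=r has no predecessor
#5=q depends on [3:q]
#6=q depends on [5:q]
#7=p depends on [1:p]
#8=q depends on [6:q]
sources: [0:s, 1:p, 2:q, 4:r]
N(rest) = Σ N(rest − s) over sources s of rest; N(one piece) = 1:
  size 1 → [0]=1  [4]=1  [7]=1  [8]=1
  size 2 → [0,4]=2  [0,7]=2  [0,8]=2  [1,7]=1  [4,7]=2  [4,8]=2  [6,8]=1  [7,8]=2
  size 3 → [0,1,7]=3  [0,4,7]=6  [0,4,8]=6  [0,6,8]=3  [0,7,8]=6  [1,4,7]=3  [1,7,8]=3  [4,6,8]=3  [4,7,8]=6  [5,6,8]=1  [6,7,8]=3
  size 4 → [0,1,4,7]=12  [0,1,7,8]=12  [0,4,6,8]=12  [0,4,7,8]=24  [0,5,6,8]=4  [0,6,7,8]=12  [1,4,7,8]=12  [1,6,7,8]=6  [3,5,6,8]=1  [4,5,6,8]=4  [4,6,7,8]=12  [5,6,7,8]=4
  size 5 → [0,1,4,7,8]=60  [0,1,6,7,8]=30  [0,3,5,6,8]=5  [0,4,5,6,8]=20  [0,4,6,7,8]=60  [0,5,6,7,8]=20  [1,4,6,7,8]=30  [1,5,6,7,8]=10  [2,3,5,6,8]=1  [3,4,5,6,8]=5  [3,5,6,7,8]=5  [4,5,6,7,8]=20
  size 6 → [0,1,4,6,7,8]=180  [0,1,5,6,7,8]=60  [0,2,3,5,6,8]=6  [0,3,4,5,6,8]=30  [0,3,5,6,7,8]=30  [0,4,5,6,7,8]=120  [1,3,5,6,7,8]=15  [1,4,5,6,7,8]=60  [2,3,4,5,6,8]=6  [2,3,5,6,7,8]=6  [3,4,5,6,7,8]=30
  size 7 → [0,1,3,5,6,7,8]=105  [0,1,4,5,6,7,8]=420  [0,2,3,4,5,6,8]=42  [0,2,3,5,6,7,8]=42  [0,3,4,5,6,7,8]=210  [1,2,3,5,6,7,8]=21  [1,3,4,5,6,7,8]=105  [2,3,4,5,6,7,8]=42
  first=0(s) contributes 168
  first=1(p) contributes 336
  first=2(q) contributes 840
  first=4(r) contributes 168
|[w]| = 1512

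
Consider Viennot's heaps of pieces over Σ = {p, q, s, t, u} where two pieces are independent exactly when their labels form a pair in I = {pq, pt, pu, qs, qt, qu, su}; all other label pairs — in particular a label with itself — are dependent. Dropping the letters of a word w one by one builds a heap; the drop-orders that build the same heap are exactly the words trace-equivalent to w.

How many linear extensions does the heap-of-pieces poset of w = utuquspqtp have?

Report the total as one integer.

#0=u has no predecessor
#1=t depends on [0:u]
#2=u depends on [1:t]
#3=q has no predecessor
#4=u depends on [2:u]
#5=s depends on [1:t]
#6=p depends on [5:s]
#7=q depends on [3:q]
#8=t depends on [4:u, 5:s]
#9=p depends on [6:p]
sources: [0:u, 3:q]
N(rest) = Σ N(rest − s) over sources s of rest; N(one piece) = 1:
  size 1 → [7]=1  [8]=1  [9]=1
  size 2 → [3,7]=1  [4,8]=1  [6,9]=1  [7,8]=2  [7,9]=2  [8,9]=2
  size 3 → [2,4,8]=1  [3,7,8]=3  [3,7,9]=3  [4,7,8]=3  [4,8,9]=3  [6,7,9]=3  [6,8,9]=3  [7,8,9]=6
  size 4 → [2,4,7,8]=4  [2,4,8,9]=4  [3,4,7,8]=6  [3,6,7,9]=6  [3,7,8,9]=12  [4,6,8,9]=6  [4,7,8,9]=12  [5,6,8,9]=3  [6,7,8,9]=12
  size 5 → [2,3,4,7,8]=10  [2,4,6,8,9]=10  [2,4,7,8,9]=20  [3,4,7,8,9]=30  [3,6,7,8,9]=30  [4,5,6,8,9]=9  [4,6,7,8,9]=30  [5,6,7,8,9]=15
  size 6 → [2,3,4,7,8,9]=60  [2,4,5,6,8,9]=19  [2,4,6,7,8,9]=60  [3,4,6,7,8,9]=90  [3,5,6,7,8,9]=45  [4,5,6,7,8,9]=54
  size 7 → [1,2,4,5,6,8,9]=19  [2,3,4,6,7,8,9]=210  [2,4,5,6,7,8,9]=133  [3,4,5,6,7,8,9]=189
  size 8 → [0,1,2,4,5,6,8,9]=19  [1,2,4,5,6,7,8,9]=152  [2,3,4,5,6,7,8,9]=532
  first=0(u) contributes 684
  first=3(q) contributes 171
|[w]| = 855

855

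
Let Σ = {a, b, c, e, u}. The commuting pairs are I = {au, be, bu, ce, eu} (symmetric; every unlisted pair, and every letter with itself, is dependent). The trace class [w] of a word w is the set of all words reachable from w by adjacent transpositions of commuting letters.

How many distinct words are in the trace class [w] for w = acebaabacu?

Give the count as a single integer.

drop 0:a onto floor
drop 1:c onto {0:a}
drop 2:e onto {0:a}
drop 3:b onto {1:c}
drop 4:a onto {2:e, 3:b}
drop 5:a onto {4:a}
drop 6:b onto {5:a}
drop 7:a onto {6:b}
drop 8:c onto {7:a}
drop 9:u onto {8:c}
ground layer = {0:a}
drop-orders for the pieces not yet dropped (sum over which currently-grounded one goes next):
  1 to go: {9} 1
  2 to go: {8,9} 1
  3 to go: {7,8,9} 1
  4 to go: {6,7,8,9} 1
  5 to go: {5,6,7,8,9} 1
  6 to go: {4,5,6,7,8,9} 1
  7 to go: {2,4,5,6,7,8,9} 1  {3,4,5,6,7,8,9} 1
  8 to go: {1,3,4,5,6,7,8,9} 1  {2,3,4,5,6,7,8,9} 2
  if 0:a drops first: 3 orders

3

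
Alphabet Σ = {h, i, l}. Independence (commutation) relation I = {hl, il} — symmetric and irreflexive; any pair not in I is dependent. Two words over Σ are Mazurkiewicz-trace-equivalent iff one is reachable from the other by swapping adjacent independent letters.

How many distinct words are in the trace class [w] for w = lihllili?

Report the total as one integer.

70

piece 0:l — minimal
piece 1:i — minimal
piece 2:h rests on {1:i}
piece 3:l rests on {0:l}
piece 4:l rests on {3:l}
piece 5:i rests on {2:h}
piece 6:l rests on {4:l}
piece 7:i rests on {5:i}
minimal pieces: {0:l, 1:i}
ways to finish when only these pieces remain (= sum over removing one remaining piece with nothing left below it):
  1 left: {6}→1  {7}→1
  2 left: {4,6}→1  {5,7}→1  {6,7}→2
  3 left: {2,5,7}→1  {3,4,6}→1  {4,6,7}→3  {5,6,7}→3
  4 left: {0,3,4,6}→1  {1,2,5,7}→1  {2,5,6,7}→4  {3,4,6,7}→4  {4,5,6,7}→6
  5 left: {0,3,4,6,7}→5  {1,2,5,6,7}→5  {2,4,5,6,7}→10  {3,4,5,6,7}→10
  6 left: {0,3,4,5,6,7}→15  {1,2,4,5,6,7}→15  {2,3,4,5,6,7}→20
  placing 0:l first → 35 extensions
  placing 1:i first → 35 extensions
total linear extensions = 70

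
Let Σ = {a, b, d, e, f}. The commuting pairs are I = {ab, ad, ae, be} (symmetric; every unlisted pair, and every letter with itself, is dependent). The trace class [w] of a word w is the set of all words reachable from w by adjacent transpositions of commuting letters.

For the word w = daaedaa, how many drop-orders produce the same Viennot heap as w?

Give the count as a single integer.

drop 0:d onto floor
drop 1:a onto floor
drop 2:a onto {1:a}
drop 3:e onto {0:d}
drop 4:d onto {3:e}
drop 5:a onto {2:a}
drop 6:a onto {5:a}
ground layer = {0:d, 1:a}
drop-orders for the pieces not yet dropped (sum over which currently-grounded one goes next):
  1 to go: {4} 1  {6} 1
  2 to go: {3,4} 1  {4,6} 2  {5,6} 1
  3 to go: {0,3,4} 1  {2,5,6} 1  {3,4,6} 3  {4,5,6} 3
  4 to go: {0,3,4,6} 4  {1,2,5,6} 1  {2,4,5,6} 4  {3,4,5,6} 6
  5 to go: {0,3,4,5,6} 10  {1,2,4,5,6} 5  {2,3,4,5,6} 10
  if 0:d drops first: 15 orders
  if 1:a drops first: 20 orders
heap linearizations: 35

35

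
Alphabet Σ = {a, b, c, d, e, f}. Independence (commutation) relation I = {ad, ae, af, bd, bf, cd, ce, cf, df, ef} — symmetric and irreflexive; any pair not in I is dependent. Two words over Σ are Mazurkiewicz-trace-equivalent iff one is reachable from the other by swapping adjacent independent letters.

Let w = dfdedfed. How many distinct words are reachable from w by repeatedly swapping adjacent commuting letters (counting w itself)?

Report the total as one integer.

#0=d has no predecessor
#1=f has no predecessor
#2=d depends on [0:d]
#3=e depends on [2:d]
#4=d depends on [3:e]
#5=f depends on [1:f]
#6=e depends on [4:d]
#7=d depends on [6:e]
sources: [0:d, 1:f]
N(rest) = Σ N(rest − s) over sources s of rest; N(one piece) = 1:
  size 1 → [5]=1  [7]=1
  size 2 → [1,5]=1  [5,7]=2  [6,7]=1
  size 3 → [1,5,7]=3  [4,6,7]=1  [5,6,7]=3
  size 4 → [1,5,6,7]=6  [3,4,6,7]=1  [4,5,6,7]=4
  size 5 → [1,4,5,6,7]=10  [2,3,4,6,7]=1  [3,4,5,6,7]=5
  size 6 → [0,2,3,4,6,7]=1  [1,3,4,5,6,7]=15  [2,3,4,5,6,7]=6
  first=0(d) contributes 21
  first=1(f) contributes 7
|[w]| = 28

28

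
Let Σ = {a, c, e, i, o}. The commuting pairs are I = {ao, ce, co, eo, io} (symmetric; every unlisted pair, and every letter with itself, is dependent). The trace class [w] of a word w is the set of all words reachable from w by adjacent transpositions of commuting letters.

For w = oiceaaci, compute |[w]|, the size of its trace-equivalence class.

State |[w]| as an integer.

16

#0=o has no predecessor
#1=i has no predecessor
#2=c depends on [1:i]
#3=e depends on [1:i]
#4=a depends on [2:c, 3:e]
#5=a depends on [4:a]
#6=c depends on [5:a]
#7=i depends on [6:c]
sources: [0:o, 1:i]
N(rest) = Σ N(rest − s) over sources s of rest; N(one piece) = 1:
  size 1 → [0]=1  [7]=1
  size 2 → [0,7]=2  [6,7]=1
  size 3 → [0,6,7]=3  [5,6,7]=1
  size 4 → [0,5,6,7]=4  [4,5,6,7]=1
  size 5 → [0,4,5,6,7]=5  [2,4,5,6,7]=1  [3,4,5,6,7]=1
  size 6 → [0,2,4,5,6,7]=6  [0,3,4,5,6,7]=6  [2,3,4,5,6,7]=2
  first=0(o) contributes 2
  first=1(i) contributes 14
|[w]| = 16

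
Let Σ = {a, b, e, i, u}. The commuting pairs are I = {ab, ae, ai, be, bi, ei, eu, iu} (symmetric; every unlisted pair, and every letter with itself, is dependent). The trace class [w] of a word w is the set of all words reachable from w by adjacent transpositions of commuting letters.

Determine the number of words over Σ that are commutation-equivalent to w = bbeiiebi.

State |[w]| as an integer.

560

piece 0:b — minimal
piece 1:b rests on {0:b}
piece 2:e — minimal
piece 3:i — minimal
piece 4:i rests on {3:i}
piece 5:e rests on {2:e}
piece 6:b rests on {1:b}
piece 7:i rests on {4:i}
minimal pieces: {0:b, 2:e, 3:i}
ways to finish when only these pieces remain (= sum over removing one remaining piece with nothing left below it):
  1 left: {5}→1  {6}→1  {7}→1
  2 left: {1,6}→1  {2,5}→1  {4,7}→1  {5,6}→2  {5,7}→2  {6,7}→2
  3 left: {0,1,6}→1  {1,5,6}→3  {1,6,7}→3  {2,5,6}→3  {2,5,7}→3  {3,4,7}→1  {4,5,7}→3  {4,6,7}→3  {5,6,7}→6
  4 left: {0,1,5,6}→4  {0,1,6,7}→4  {1,2,5,6}→6  {1,4,6,7}→6  {1,5,6,7}→12  {2,4,5,7}→6  {2,5,6,7}→12  {3,4,5,7}→4  {3,4,6,7}→4  {4,5,6,7}→12
  5 left: {0,1,2,5,6}→10  {0,1,4,6,7}→10  {0,1,5,6,7}→20  {1,2,5,6,7}→30  {1,3,4,6,7}→10  {1,4,5,6,7}→30  {2,3,4,5,7}→10  {2,4,5,6,7}→30  {3,4,5,6,7}→20
  6 left: {0,1,2,5,6,7}→60  {0,1,3,4,6,7}→20  {0,1,4,5,6,7}→60  {1,2,4,5,6,7}→90  {1,3,4,5,6,7}→60  {2,3,4,5,6,7}→60
  placing 0:b first → 210 extensions
  placing 2:e first → 140 extensions
  placing 3:i first → 210 extensions
total linear extensions = 560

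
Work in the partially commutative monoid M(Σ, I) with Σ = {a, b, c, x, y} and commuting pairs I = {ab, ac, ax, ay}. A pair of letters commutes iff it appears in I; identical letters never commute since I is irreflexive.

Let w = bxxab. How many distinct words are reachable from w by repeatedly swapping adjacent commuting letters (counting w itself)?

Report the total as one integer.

5

0(b) covers ∅
1(x) covers 0:b
2(x) covers 1:x
3(a) covers ∅
4(b) covers 2:x
floor of heap: 0:b, 3:a
completions by unplaced set U, small U first (add the entries for U minus each lowest piece of U):
  |U|=1: {3}:1  {4}:1
  |U|=2: {2,4}:1  {3,4}:2
  |U|=3: {1,2,4}:1  {2,3,4}:3
  start at 0(b): 4
  start at 3(a): 1
sum over floor = 5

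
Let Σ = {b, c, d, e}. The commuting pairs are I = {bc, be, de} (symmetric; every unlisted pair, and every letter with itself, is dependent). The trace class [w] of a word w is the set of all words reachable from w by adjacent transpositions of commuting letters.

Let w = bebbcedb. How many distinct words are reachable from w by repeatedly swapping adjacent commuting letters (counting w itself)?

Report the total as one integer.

40

#0=b has no predecessor
#1=e has no predecessor
#2=b depends on [0:b]
#3=b depends on [2:b]
#4=c depends on [1:e]
#5=e depends on [4:c]
#6=d depends on [3:b, 4:c]
#7=b depends on [6:d]
sources: [0:b, 1:e]
N(rest) = Σ N(rest − s) over sources s of rest; N(one piece) = 1:
  size 1 → [5]=1  [7]=1
  size 2 → [5,7]=2  [6,7]=1
  size 3 → [3,6,7]=1  [5,6,7]=3
  size 4 → [2,3,6,7]=1  [3,5,6,7]=4  [4,5,6,7]=3
  size 5 → [0,2,3,6,7]=1  [1,4,5,6,7]=3  [2,3,5,6,7]=5  [3,4,5,6,7]=7
  size 6 → [0,2,3,5,6,7]=6  [1,3,4,5,6,7]=10  [2,3,4,5,6,7]=12
  first=0(b) contributes 22
  first=1(e) contributes 18
|[w]| = 40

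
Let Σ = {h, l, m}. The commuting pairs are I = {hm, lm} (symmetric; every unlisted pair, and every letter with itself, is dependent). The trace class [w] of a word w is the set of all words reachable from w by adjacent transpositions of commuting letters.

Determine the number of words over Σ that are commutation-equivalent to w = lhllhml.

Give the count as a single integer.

piece 0:l — minimal
piece 1:h rests on {0:l}
piece 2:l rests on {1:h}
piece 3:l rests on {2:l}
piece 4:h rests on {3:l}
piece 5:m — minimal
piece 6:l rests on {4:h}
minimal pieces: {0:l, 5:m}
ways to finish when only these pieces remain (= sum over removing one remaining piece with nothing left below it):
  1 left: {5}→1  {6}→1
  2 left: {4,6}→1  {5,6}→2
  3 left: {3,4,6}→1  {4,5,6}→3
  4 left: {2,3,4,6}→1  {3,4,5,6}→4
  5 left: {1,2,3,4,6}→1  {2,3,4,5,6}→5
  placing 0:l first → 6 extensions
  placing 5:m first → 1 extensions
total linear extensions = 7

7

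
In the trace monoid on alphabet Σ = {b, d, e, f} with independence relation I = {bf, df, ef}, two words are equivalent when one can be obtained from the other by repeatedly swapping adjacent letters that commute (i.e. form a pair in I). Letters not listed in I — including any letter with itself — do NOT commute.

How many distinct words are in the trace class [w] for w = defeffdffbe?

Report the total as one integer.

462

0(d) covers ∅
1(e) covers 0:d
2(f) covers ∅
3(e) covers 1:e
4(f) covers 2:f
5(f) covers 4:f
6(d) covers 3:e
7(f) covers 5:f
8(f) covers 7:f
9(b) covers 6:d
10(e) covers 9:b
floor of heap: 0:d, 2:f
completions by unplaced set U, small U first (add the entries for U minus each lowest piece of U):
  |U|=1: {8}:1  {10}:1
  |U|=2: {7,8}:1  {8,10}:2  {9,10}:1
  |U|=3: {5,7,8}:1  {6,9,10}:1  {7,8,10}:3  {8,9,10}:3
  |U|=4: {3,6,9,10}:1  {4,5,7,8}:1  {5,7,8,10}:4  {6,8,9,10}:4  {7,8,9,10}:6
  |U|=5: {1,3,6,9,10}:1  {2,4,5,7,8}:1  {3,6,8,9,10}:5  {4,5,7,8,10}:5  {5,7,8,9,10}:10  {6,7,8,9,10}:10
  |U|=6: {0,1,3,6,9,10}:1  {1,3,6,8,9,10}:6  {2,4,5,7,8,10}:6  {3,6,7,8,9,10}:15  {4,5,7,8,9,10}:15  {5,6,7,8,9,10}:20
  |U|=7: {0,1,3,6,8,9,10}:7  {1,3,6,7,8,9,10}:21  {2,4,5,7,8,9,10}:21  {3,5,6,7,8,9,10}:35  {4,5,6,7,8,9,10}:35
  |U|=8: {0,1,3,6,7,8,9,10}:28  {1,3,5,6,7,8,9,10}:56  {2,4,5,6,7,8,9,10}:56  {3,4,5,6,7,8,9,10}:70
  |U|=9: {0,1,3,5,6,7,8,9,10}:84  {1,3,4,5,6,7,8,9,10}:126  {2,3,4,5,6,7,8,9,10}:126
  start at 0(d): 252
  start at 2(f): 210
sum over floor = 462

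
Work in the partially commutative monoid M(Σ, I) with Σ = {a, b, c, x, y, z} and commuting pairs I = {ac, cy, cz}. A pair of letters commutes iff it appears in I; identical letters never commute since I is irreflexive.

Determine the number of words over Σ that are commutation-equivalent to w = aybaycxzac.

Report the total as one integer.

piece 0:a — minimal
piece 1:y rests on {0:a}
piece 2:b rests on {1:y}
piece 3:a rests on {2:b}
piece 4:y rests on {3:a}
piece 5:c rests on {2:b}
piece 6:x rests on {4:y, 5:c}
piece 7:z rests on {6:x}
piece 8:a rests on {7:z}
piece 9:c rests on {6:x}
minimal pieces: {0:a}
ways to finish when only these pieces remain (= sum over removing one remaining piece with nothing left below it):
  1 left: {8}→1  {9}→1
  2 left: {7,8}→1  {8,9}→2
  3 left: {7,8,9}→3
  4 left: {6,7,8,9}→3
  5 left: {4,6,7,8,9}→3  {5,6,7,8,9}→3
  6 left: {3,4,6,7,8,9}→3  {4,5,6,7,8,9}→6
  7 left: {3,4,5,6,7,8,9}→9
  8 left: {2,3,4,5,6,7,8,9}→9
  placing 0:a first → 9 extensions

9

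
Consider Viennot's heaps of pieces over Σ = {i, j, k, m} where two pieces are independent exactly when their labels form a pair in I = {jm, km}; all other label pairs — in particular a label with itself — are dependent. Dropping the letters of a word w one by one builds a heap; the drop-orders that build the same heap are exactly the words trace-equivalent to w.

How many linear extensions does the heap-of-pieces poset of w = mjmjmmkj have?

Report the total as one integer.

70

#0=m has no predecessor
#1=j has no predecessor
#2=m depends on [0:m]
#3=j depends on [1:j]
#4=m depends on [2:m]
#5=m depends on [4:m]
#6=k depends on [3:j]
#7=j depends on [6:k]
sources: [0:m, 1:j]
N(rest) = Σ N(rest − s) over sources s of rest; N(one piece) = 1:
  size 1 → [5]=1  [7]=1
  size 2 → [4,5]=1  [5,7]=2  [6,7]=1
  size 3 → [2,4,5]=1  [3,6,7]=1  [4,5,7]=3  [5,6,7]=3
  size 4 → [0,2,4,5]=1  [1,3,6,7]=1  [2,4,5,7]=4  [3,5,6,7]=4  [4,5,6,7]=6
  size 5 → [0,2,4,5,7]=5  [1,3,5,6,7]=5  [2,4,5,6,7]=10  [3,4,5,6,7]=10
  size 6 → [0,2,4,5,6,7]=15  [1,3,4,5,6,7]=15  [2,3,4,5,6,7]=20
  first=0(m) contributes 35
  first=1(j) contributes 35
|[w]| = 70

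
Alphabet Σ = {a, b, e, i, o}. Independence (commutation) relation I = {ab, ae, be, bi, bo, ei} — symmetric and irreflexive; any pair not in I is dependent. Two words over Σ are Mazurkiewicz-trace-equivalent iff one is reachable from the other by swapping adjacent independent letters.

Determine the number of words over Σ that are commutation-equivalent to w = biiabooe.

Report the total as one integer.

#0=b has no predecessor
#1=i has no predecessor
#2=i depends on [1:i]
#3=a depends on [2:i]
#4=b depends on [0:b]
#5=o depends on [3:a]
#6=o depends on [5:o]
#7=e depends on [6:o]
sources: [0:b, 1:i]
N(rest) = Σ N(rest − s) over sources s of rest; N(one piece) = 1:
  size 1 → [4]=1  [7]=1
  size 2 → [0,4]=1  [4,7]=2  [6,7]=1
  size 3 → [0,4,7]=3  [4,6,7]=3  [5,6,7]=1
  size 4 → [0,4,6,7]=6  [3,5,6,7]=1  [4,5,6,7]=4
  size 5 → [0,4,5,6,7]=10  [2,3,5,6,7]=1  [3,4,5,6,7]=5
  size 6 → [0,3,4,5,6,7]=15  [1,2,3,5,6,7]=1  [2,3,4,5,6,7]=6
  first=0(b) contributes 7
  first=1(i) contributes 21
|[w]| = 28

28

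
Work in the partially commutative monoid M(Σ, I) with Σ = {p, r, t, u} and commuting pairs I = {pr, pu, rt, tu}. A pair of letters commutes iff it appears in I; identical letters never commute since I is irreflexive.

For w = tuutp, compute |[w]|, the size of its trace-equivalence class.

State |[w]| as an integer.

10

0(t) covers ∅
1(u) covers ∅
2(u) covers 1:u
3(t) covers 0:t
4(p) covers 3:t
floor of heap: 0:t, 1:u
completions by unplaced set U, small U first (add the entries for U minus each lowest piece of U):
  |U|=1: {2}:1  {4}:1
  |U|=2: {1,2}:1  {2,4}:2  {3,4}:1
  |U|=3: {0,3,4}:1  {1,2,4}:3  {2,3,4}:3
  start at 0(t): 6
  start at 1(u): 4
sum over floor = 10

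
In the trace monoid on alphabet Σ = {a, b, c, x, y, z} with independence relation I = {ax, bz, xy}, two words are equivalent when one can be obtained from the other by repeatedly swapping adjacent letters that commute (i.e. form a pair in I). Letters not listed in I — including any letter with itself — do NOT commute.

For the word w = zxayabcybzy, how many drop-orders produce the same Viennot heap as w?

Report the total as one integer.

drop 0:z onto floor
drop 1:x onto {0:z}
drop 2:a onto {0:z}
drop 3:y onto {2:a}
drop 4:a onto {3:y}
drop 5:b onto {1:x, 4:a}
drop 6:c onto {5:b}
drop 7:y onto {6:c}
drop 8:b onto {7:y}
drop 9:z onto {7:y}
drop 10:y onto {8:b, 9:z}
ground layer = {0:z}
drop-orders for the pieces not yet dropped (sum over which currently-grounded one goes next):
  1 to go: {10} 1
  2 to go: {8,10} 1  {9,10} 1
  3 to go: {8,9,10} 2
  4 to go: {7,8,9,10} 2
  5 to go: {6,7,8,9,10} 2
  6 to go: {5,6,7,8,9,10} 2
  7 to go: {1,5,6,7,8,9,10} 2  {4,5,6,7,8,9,10} 2
  8 to go: {1,4,5,6,7,8,9,10} 4  {3,4,5,6,7,8,9,10} 2
  9 to go: {1,3,4,5,6,7,8,9,10} 6  {2,3,4,5,6,7,8,9,10} 2
  if 0:z drops first: 8 orders

8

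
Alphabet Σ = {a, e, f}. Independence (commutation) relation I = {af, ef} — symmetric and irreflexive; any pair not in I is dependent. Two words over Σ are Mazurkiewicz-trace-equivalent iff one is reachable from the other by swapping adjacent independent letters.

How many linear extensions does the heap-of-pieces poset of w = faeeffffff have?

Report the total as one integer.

#0=f has no predecessor
#1=a has no predecessor
#2=e depends on [1:a]
#3=e depends on [2:e]
#4=f depends on [0:f]
#5=f depends on [4:f]
#6=f depends on [5:f]
#7=f depends on [6:f]
#8=f depends on [7:f]
#9=f depends on [8:f]
sources: [0:f, 1:a]
N(rest) = Σ N(rest − s) over sources s of rest; N(one piece) = 1:
  size 1 → [3]=1  [9]=1
  size 2 → [2,3]=1  [3,9]=2  [8,9]=1
  size 3 → [1,2,3]=1  [2,3,9]=3  [3,8,9]=3  [7,8,9]=1
  size 4 → [1,2,3,9]=4  [2,3,8,9]=6  [3,7,8,9]=4  [6,7,8,9]=1
  size 5 → [1,2,3,8,9]=10  [2,3,7,8,9]=10  [3,6,7,8,9]=5  [5,6,7,8,9]=1
  size 6 → [1,2,3,7,8,9]=20  [2,3,6,7,8,9]=15  [3,5,6,7,8,9]=6  [4,5,6,7,8,9]=1
  size 7 → [0,4,5,6,7,8,9]=1  [1,2,3,6,7,8,9]=35  [2,3,5,6,7,8,9]=21  [3,4,5,6,7,8,9]=7
  size 8 → [0,3,4,5,6,7,8,9]=8  [1,2,3,5,6,7,8,9]=56  [2,3,4,5,6,7,8,9]=28
  first=0(f) contributes 84
  first=1(a) contributes 36
|[w]| = 120

120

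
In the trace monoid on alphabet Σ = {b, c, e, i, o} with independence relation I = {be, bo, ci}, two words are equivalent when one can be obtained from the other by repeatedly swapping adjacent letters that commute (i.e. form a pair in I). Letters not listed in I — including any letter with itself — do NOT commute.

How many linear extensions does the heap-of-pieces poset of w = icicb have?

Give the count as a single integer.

6

drop 0:i onto floor
drop 1:c onto floor
drop 2:i onto {0:i}
drop 3:c onto {1:c}
drop 4:b onto {2:i, 3:c}
ground layer = {0:i, 1:c}
drop-orders for the pieces not yet dropped (sum over which currently-grounded one goes next):
  1 to go: {4} 1
  2 to go: {2,4} 1  {3,4} 1
  3 to go: {0,2,4} 1  {1,3,4} 1  {2,3,4} 2
  if 0:i drops first: 3 orders
  if 1:c drops first: 3 orders
heap linearizations: 6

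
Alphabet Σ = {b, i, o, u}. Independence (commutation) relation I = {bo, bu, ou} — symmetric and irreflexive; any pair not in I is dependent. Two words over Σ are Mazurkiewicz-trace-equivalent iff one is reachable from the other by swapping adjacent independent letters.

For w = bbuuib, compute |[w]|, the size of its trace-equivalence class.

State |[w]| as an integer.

6

0(b) covers ∅
1(b) covers 0:b
2(u) covers ∅
3(u) covers 2:u
4(i) covers 1:b, 3:u
5(b) covers 4:i
floor of heap: 0:b, 2:u
completions by unplaced set U, small U first (add the entries for U minus each lowest piece of U):
  |U|=1: {5}:1
  |U|=2: {4,5}:1
  |U|=3: {1,4,5}:1  {3,4,5}:1
  |U|=4: {0,1,4,5}:1  {1,3,4,5}:2  {2,3,4,5}:1
  start at 0(b): 3
  start at 2(u): 3
sum over floor = 6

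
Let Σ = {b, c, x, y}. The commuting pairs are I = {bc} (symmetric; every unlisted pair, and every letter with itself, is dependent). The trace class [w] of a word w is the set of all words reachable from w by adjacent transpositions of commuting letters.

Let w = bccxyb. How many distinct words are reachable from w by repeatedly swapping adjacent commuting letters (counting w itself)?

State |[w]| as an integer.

piece 0:b — minimal
piece 1:c — minimal
piece 2:c rests on {1:c}
piece 3:x rests on {0:b, 2:c}
piece 4:y rests on {3:x}
piece 5:b rests on {4:y}
minimal pieces: {0:b, 1:c}
ways to finish when only these pieces remain (= sum over removing one remaining piece with nothing left below it):
  1 left: {5}→1
  2 left: {4,5}→1
  3 left: {3,4,5}→1
  4 left: {0,3,4,5}→1  {2,3,4,5}→1
  placing 0:b first → 1 extensions
  placing 1:c first → 2 extensions
total linear extensions = 3

3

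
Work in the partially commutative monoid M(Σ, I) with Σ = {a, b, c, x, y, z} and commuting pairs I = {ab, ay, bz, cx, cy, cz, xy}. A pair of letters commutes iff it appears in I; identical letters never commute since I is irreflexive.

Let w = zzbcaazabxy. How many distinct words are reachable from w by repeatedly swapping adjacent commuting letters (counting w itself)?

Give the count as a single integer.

96

0(z) covers ∅
1(z) covers 0:z
2(b) covers ∅
3(c) covers 2:b
4(a) covers 1:z, 3:c
5(a) covers 4:a
6(z) covers 5:a
7(a) covers 6:z
8(b) covers 3:c
9(x) covers 7:a, 8:b
10(y) covers 6:z, 8:b
floor of heap: 0:z, 2:b
completions by unplaced set U, small U first (add the entries for U minus each lowest piece of U):
  |U|=1: {9}:1  {10}:1
  |U|=2: {7,9}:1  {9,10}:2
  |U|=3: {7,9,10}:3  {8,9,10}:2
  |U|=4: {6,7,9,10}:3  {7,8,9,10}:5
  |U|=5: {5,6,7,9,10}:3  {6,7,8,9,10}:8
  |U|=6: {4,5,6,7,9,10}:3  {5,6,7,8,9,10}:11
  |U|=7: {1,4,5,6,7,9,10}:3  {4,5,6,7,8,9,10}:14
  |U|=8: {0,1,4,5,6,7,9,10}:3  {1,4,5,6,7,8,9,10}:17  {3,4,5,6,7,8,9,10}:14
  |U|=9: {0,1,4,5,6,7,8,9,10}:20  {1,3,4,5,6,7,8,9,10}:31  {2,3,4,5,6,7,8,9,10}:14
  start at 0(z): 45
  start at 2(b): 51
sum over floor = 96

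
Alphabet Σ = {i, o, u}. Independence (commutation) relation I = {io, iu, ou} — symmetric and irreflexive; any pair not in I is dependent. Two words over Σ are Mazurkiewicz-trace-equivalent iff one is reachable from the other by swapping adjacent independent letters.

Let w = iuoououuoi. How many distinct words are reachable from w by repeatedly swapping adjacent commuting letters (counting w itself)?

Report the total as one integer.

3150

drop 0:i onto floor
drop 1:u onto floor
drop 2:o onto floor
drop 3:o onto {2:o}
drop 4:u onto {1:u}
drop 5:o onto {3:o}
drop 6:u onto {4:u}
drop 7:u onto {6:u}
drop 8:o onto {5:o}
drop 9:i onto {0:i}
ground layer = {0:i, 1:u, 2:o}
drop-orders for the pieces not yet dropped (sum over which currently-grounded one goes next):
  1 to go: {7} 1  {8} 1  {9} 1
  2 to go: {0,9} 1  {5,8} 1  {6,7} 1  {7,8} 2  {7,9} 2  {8,9} 2
  3 to go: {0,7,9} 3  {0,8,9} 3  {3,5,8} 1  {4,6,7} 1  {5,7,8} 3  {5,8,9} 3  {6,7,8} 3  {6,7,9} 3  {7,8,9} 6
  4 to go: {0,5,8,9} 6  {0,6,7,9} 6  {0,7,8,9} 12  {1,4,6,7} 1  {2,3,5,8} 1  {3,5,7,8} 4  {3,5,8,9} 4  {4,6,7,8} 4  {4,6,7,9} 4  {5,6,7,8} 6  {5,7,8,9} 12  {6,7,8,9} 12
  5 to go: {0,3,5,8,9} 10  {0,4,6,7,9} 10  {0,5,7,8,9} 30  {0,6,7,8,9} 30  {1,4,6,7,8} 5  {1,4,6,7,9} 5  {2,3,5,7,8} 5  {2,3,5,8,9} 5  {3,5,6,7,8} 10  {3,5,7,8,9} 20  {4,5,6,7,8} 10  {4,6,7,8,9} 20  {5,6,7,8,9} 30
  6 to go: {0,1,4,6,7,9} 15  {0,2,3,5,8,9} 15  {0,3,5,7,8,9} 60  {0,4,6,7,8,9} 60  {0,5,6,7,8,9} 90  {1,4,5,6,7,8} 15  {1,4,6,7,8,9} 30  {2,3,5,6,7,8} 15  {2,3,5,7,8,9} 30  {3,4,5,6,7,8} 20  {3,5,6,7,8,9} 60  {4,5,6,7,8,9} 60
  7 to go: {0,1,4,6,7,8,9} 105  {0,2,3,5,7,8,9} 105  {0,3,5,6,7,8,9} 210  {0,4,5,6,7,8,9} 210  {1,3,4,5,6,7,8} 35  {1,4,5,6,7,8,9} 105  {2,3,4,5,6,7,8} 35  {2,3,5,6,7,8,9} 105  {3,4,5,6,7,8,9} 140
  8 to go: {0,1,4,5,6,7,8,9} 420  {0,2,3,5,6,7,8,9} 420  {0,3,4,5,6,7,8,9} 560  {1,2,3,4,5,6,7,8} 70  {1,3,4,5,6,7,8,9} 280  {2,3,4,5,6,7,8,9} 280
  if 0:i drops first: 630 orders
  if 1:u drops first: 1260 orders
  if 2:o drops first: 1260 orders
heap linearizations: 3150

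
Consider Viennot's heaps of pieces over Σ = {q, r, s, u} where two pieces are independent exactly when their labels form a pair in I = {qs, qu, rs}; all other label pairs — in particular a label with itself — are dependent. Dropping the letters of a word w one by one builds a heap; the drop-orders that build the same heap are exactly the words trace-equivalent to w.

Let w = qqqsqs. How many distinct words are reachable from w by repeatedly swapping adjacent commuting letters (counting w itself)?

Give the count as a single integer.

15

piece 0:q — minimal
piece 1:q rests on {0:q}
piece 2:q rests on {1:q}
piece 3:s — minimal
piece 4:q rests on {2:q}
piece 5:s rests on {3:s}
minimal pieces: {0:q, 3:s}
ways to finish when only these pieces remain (= sum over removing one remaining piece with nothing left below it):
  1 left: {4}→1  {5}→1
  2 left: {2,4}→1  {3,5}→1  {4,5}→2
  3 left: {1,2,4}→1  {2,4,5}→3  {3,4,5}→3
  4 left: {0,1,2,4}→1  {1,2,4,5}→4  {2,3,4,5}→6
  placing 0:q first → 10 extensions
  placing 3:s first → 5 extensions
total linear extensions = 15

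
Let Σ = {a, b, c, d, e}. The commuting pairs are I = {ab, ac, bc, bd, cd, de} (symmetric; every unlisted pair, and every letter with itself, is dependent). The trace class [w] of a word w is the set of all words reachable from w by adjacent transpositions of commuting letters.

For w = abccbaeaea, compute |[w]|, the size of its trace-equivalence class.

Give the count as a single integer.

90

0(a) covers ∅
1(b) covers ∅
2(c) covers ∅
3(c) covers 2:c
4(b) covers 1:b
5(a) covers 0:a
6(e) covers 3:c, 4:b, 5:a
7(a) covers 6:e
8(e) covers 7:a
9(a) covers 8:e
floor of heap: 0:a, 1:b, 2:c
completions by unplaced set U, small U first (add the entries for U minus each lowest piece of U):
  |U|=1: {9}:1
  |U|=2: {8,9}:1
  |U|=3: {7,8,9}:1
  |U|=4: {6,7,8,9}:1
  |U|=5: {3,6,7,8,9}:1  {4,6,7,8,9}:1  {5,6,7,8,9}:1
  |U|=6: {0,5,6,7,8,9}:1  {1,4,6,7,8,9}:1  {2,3,6,7,8,9}:1  {3,4,6,7,8,9}:2  {3,5,6,7,8,9}:2  {4,5,6,7,8,9}:2
  |U|=7: {0,3,5,6,7,8,9}:3  {0,4,5,6,7,8,9}:3  {1,3,4,6,7,8,9}:3  {1,4,5,6,7,8,9}:3  {2,3,4,6,7,8,9}:3  {2,3,5,6,7,8,9}:3  {3,4,5,6,7,8,9}:6
  |U|=8: {0,1,4,5,6,7,8,9}:6  {0,2,3,5,6,7,8,9}:6  {0,3,4,5,6,7,8,9}:12  {1,2,3,4,6,7,8,9}:6  {1,3,4,5,6,7,8,9}:12  {2,3,4,5,6,7,8,9}:12
  start at 0(a): 30
  start at 1(b): 30
  start at 2(c): 30
sum over floor = 90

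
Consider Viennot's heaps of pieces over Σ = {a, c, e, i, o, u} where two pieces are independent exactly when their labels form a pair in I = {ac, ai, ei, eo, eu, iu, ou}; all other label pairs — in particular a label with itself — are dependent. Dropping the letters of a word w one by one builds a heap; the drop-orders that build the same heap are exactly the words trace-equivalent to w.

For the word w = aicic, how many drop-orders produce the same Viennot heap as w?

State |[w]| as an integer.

piece 0:a — minimal
piece 1:i — minimal
piece 2:c rests on {1:i}
piece 3:i rests on {2:c}
piece 4:c rests on {3:i}
minimal pieces: {0:a, 1:i}
ways to finish when only these pieces remain (= sum over removing one remaining piece with nothing left below it):
  1 left: {0}→1  {4}→1
  2 left: {0,4}→2  {3,4}→1
  3 left: {0,3,4}→3  {2,3,4}→1
  placing 0:a first → 1 extensions
  placing 1:i first → 4 extensions
total linear extensions = 5

5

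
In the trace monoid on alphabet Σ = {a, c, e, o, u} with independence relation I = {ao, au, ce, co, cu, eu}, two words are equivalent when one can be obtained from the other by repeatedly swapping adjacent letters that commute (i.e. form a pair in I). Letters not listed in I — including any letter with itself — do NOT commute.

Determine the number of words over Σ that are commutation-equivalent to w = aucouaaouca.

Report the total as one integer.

drop 0:a onto floor
drop 1:u onto floor
drop 2:c onto {0:a}
drop 3:o onto {1:u}
drop 4:u onto {3:o}
drop 5:a onto {2:c}
drop 6:a onto {5:a}
drop 7:o onto {4:u}
drop 8:u onto {7:o}
drop 9:c onto {6:a}
drop 10:a onto {9:c}
ground layer = {0:a, 1:u}
drop-orders for the pieces not yet dropped (sum over which currently-grounded one goes next):
  1 to go: {8} 1  {10} 1
  2 to go: {7,8} 1  {8,10} 2  {9,10} 1
  3 to go: {4,7,8} 1  {6,9,10} 1  {7,8,10} 3  {8,9,10} 3
  4 to go: {3,4,7,8} 1  {4,7,8,10} 4  {5,6,9,10} 1  {6,8,9,10} 4  {7,8,9,10} 6
  5 to go: {1,3,4,7,8} 1  {2,5,6,9,10} 1  {3,4,7,8,10} 5  {4,7,8,9,10} 10  {5,6,8,9,10} 5  {6,7,8,9,10} 10
  6 to go: {0,2,5,6,9,10} 1  {1,3,4,7,8,10} 6  {2,5,6,8,9,10} 6  {3,4,7,8,9,10} 15  {4,6,7,8,9,10} 20  {5,6,7,8,9,10} 15
  7 to go: {0,2,5,6,8,9,10} 7  {1,3,4,7,8,9,10} 21  {2,5,6,7,8,9,10} 21  {3,4,6,7,8,9,10} 35  {4,5,6,7,8,9,10} 35
  8 to go: {0,2,5,6,7,8,9,10} 28  {1,3,4,6,7,8,9,10} 56  {2,4,5,6,7,8,9,10} 56  {3,4,5,6,7,8,9,10} 70
  9 to go: {0,2,4,5,6,7,8,9,10} 84  {1,3,4,5,6,7,8,9,10} 126  {2,3,4,5,6,7,8,9,10} 126
  if 0:a drops first: 252 orders
  if 1:u drops first: 210 orders
heap linearizations: 462

462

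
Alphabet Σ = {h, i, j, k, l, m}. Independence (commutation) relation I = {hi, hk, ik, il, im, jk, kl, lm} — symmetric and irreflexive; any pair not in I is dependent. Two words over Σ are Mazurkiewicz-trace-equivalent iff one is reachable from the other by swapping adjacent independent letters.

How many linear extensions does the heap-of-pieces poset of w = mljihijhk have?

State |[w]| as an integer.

45

drop 0:m onto floor
drop 1:l onto floor
drop 2:j onto {0:m, 1:l}
drop 3:i onto {2:j}
drop 4:h onto {2:j}
drop 5:i onto {3:i}
drop 6:j onto {4:h, 5:i}
drop 7:h onto {6:j}
drop 8:k onto {0:m}
ground layer = {0:m, 1:l}
drop-orders for the pieces not yet dropped (sum over which currently-grounded one goes next):
  1 to go: {7} 1  {8} 1
  2 to go: {6,7} 1  {7,8} 2
  3 to go: {4,6,7} 1  {5,6,7} 1  {6,7,8} 3
  4 to go: {3,5,6,7} 1  {4,5,6,7} 2  {4,6,7,8} 4  {5,6,7,8} 4
  5 to go: {3,4,5,6,7} 3  {3,5,6,7,8} 5  {4,5,6,7,8} 10
  6 to go: {2,3,4,5,6,7} 3  {3,4,5,6,7,8} 18
  7 to go: {1,2,3,4,5,6,7} 3  {2,3,4,5,6,7,8} 21
  if 0:m drops first: 24 orders
  if 1:l drops first: 21 orders
heap linearizations: 45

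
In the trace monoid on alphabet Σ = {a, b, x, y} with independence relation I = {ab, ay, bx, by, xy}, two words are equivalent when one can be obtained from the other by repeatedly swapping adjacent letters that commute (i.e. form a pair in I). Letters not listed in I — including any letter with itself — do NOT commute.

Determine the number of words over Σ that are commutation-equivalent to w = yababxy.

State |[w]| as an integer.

#0=y has no predecessor
#1=a has no predecessor
#2=b has no predecessor
#3=a depends on [1:a]
#4=b depends on [2:b]
#5=x depends on [3:a]
#6=y depends on [0:y]
sources: [0:y, 1:a, 2:b]
N(rest) = Σ N(rest − s) over sources s of rest; N(one piece) = 1:
  size 1 → [4]=1  [5]=1  [6]=1
  size 2 → [0,6]=1  [2,4]=1  [3,5]=1  [4,5]=2  [4,6]=2  [5,6]=2
  size 3 → [0,4,6]=3  [0,5,6]=3  [1,3,5]=1  [2,4,5]=3  [2,4,6]=3  [3,4,5]=3  [3,5,6]=3  [4,5,6]=6
  size 4 → [0,2,4,6]=6  [0,3,5,6]=6  [0,4,5,6]=12  [1,3,4,5]=4  [1,3,5,6]=4  [2,3,4,5]=6  [2,4,5,6]=12  [3,4,5,6]=12
  size 5 → [0,1,3,5,6]=10  [0,2,4,5,6]=30  [0,3,4,5,6]=30  [1,2,3,4,5]=10  [1,3,4,5,6]=20  [2,3,4,5,6]=30
  first=0(y) contributes 60
  first=1(a) contributes 90
  first=2(b) contributes 60
|[w]| = 210

210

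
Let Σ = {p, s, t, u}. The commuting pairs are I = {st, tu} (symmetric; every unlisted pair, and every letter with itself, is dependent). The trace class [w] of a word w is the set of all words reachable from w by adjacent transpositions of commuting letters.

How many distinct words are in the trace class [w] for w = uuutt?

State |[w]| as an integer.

10

0(u) covers ∅
1(u) covers 0:u
2(u) covers 1:u
3(t) covers ∅
4(t) covers 3:t
floor of heap: 0:u, 3:t
completions by unplaced set U, small U first (add the entries for U minus each lowest piece of U):
  |U|=1: {2}:1  {4}:1
  |U|=2: {1,2}:1  {2,4}:2  {3,4}:1
  |U|=3: {0,1,2}:1  {1,2,4}:3  {2,3,4}:3
  start at 0(u): 6
  start at 3(t): 4
sum over floor = 10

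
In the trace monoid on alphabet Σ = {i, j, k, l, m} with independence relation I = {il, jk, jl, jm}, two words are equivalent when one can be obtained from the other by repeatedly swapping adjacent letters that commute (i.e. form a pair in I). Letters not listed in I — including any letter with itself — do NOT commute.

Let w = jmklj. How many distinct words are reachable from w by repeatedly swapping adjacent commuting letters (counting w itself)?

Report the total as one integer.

10

piece 0:j — minimal
piece 1:m — minimal
piece 2:k rests on {1:m}
piece 3:l rests on {2:k}
piece 4:j rests on {0:j}
minimal pieces: {0:j, 1:m}
ways to finish when only these pieces remain (= sum over removing one remaining piece with nothing left below it):
  1 left: {3}→1  {4}→1
  2 left: {0,4}→1  {2,3}→1  {3,4}→2
  3 left: {0,3,4}→3  {1,2,3}→1  {2,3,4}→3
  placing 0:j first → 4 extensions
  placing 1:m first → 6 extensions
total linear extensions = 10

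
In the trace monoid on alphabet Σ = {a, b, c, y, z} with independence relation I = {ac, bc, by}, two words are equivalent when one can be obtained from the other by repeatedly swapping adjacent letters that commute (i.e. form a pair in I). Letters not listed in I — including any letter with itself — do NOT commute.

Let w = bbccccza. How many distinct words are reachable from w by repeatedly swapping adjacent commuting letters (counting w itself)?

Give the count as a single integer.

#0=b has no predecessor
#1=b depends on [0:b]
#2=c has no predecessor
#3=c depends on [2:c]
#4=c depends on [3:c]
#5=c depends on [4:c]
#6=z depends on [1:b, 5:c]
#7=a depends on [6:z]
sources: [0:b, 2:c]
N(rest) = Σ N(rest − s) over sources s of rest; N(one piece) = 1:
  size 1 → [7]=1
  size 2 → [6,7]=1
  size 3 → [1,6,7]=1  [5,6,7]=1
  size 4 → [0,1,6,7]=1  [1,5,6,7]=2  [4,5,6,7]=1
  size 5 → [0,1,5,6,7]=3  [1,4,5,6,7]=3  [3,4,5,6,7]=1
  size 6 → [0,1,4,5,6,7]=6  [1,3,4,5,6,7]=4  [2,3,4,5,6,7]=1
  first=0(b) contributes 5
  first=2(c) contributes 10
|[w]| = 15

15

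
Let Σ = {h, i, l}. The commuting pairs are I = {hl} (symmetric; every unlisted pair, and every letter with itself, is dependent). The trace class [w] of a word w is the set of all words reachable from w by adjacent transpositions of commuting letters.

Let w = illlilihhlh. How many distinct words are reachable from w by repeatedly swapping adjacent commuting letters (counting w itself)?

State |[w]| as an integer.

4

0(i) covers ∅
1(l) covers 0:i
2(l) covers 1:l
3(l) covers 2:l
4(i) covers 3:l
5(l) covers 4:i
6(i) covers 5:l
7(h) covers 6:i
8(h) covers 7:h
9(l) covers 6:i
10(h) covers 8:h
floor of heap: 0:i
completions by unplaced set U, small U first (add the entries for U minus each lowest piece of U):
  |U|=1: {9}:1  {10}:1
  |U|=2: {8,10}:1  {9,10}:2
  |U|=3: {7,8,10}:1  {8,9,10}:3
  |U|=4: {7,8,9,10}:4
  |U|=5: {6,7,8,9,10}:4
  |U|=6: {5,6,7,8,9,10}:4
  |U|=7: {4,5,6,7,8,9,10}:4
  |U|=8: {3,4,5,6,7,8,9,10}:4
  |U|=9: {2,3,4,5,6,7,8,9,10}:4
  start at 0(i): 4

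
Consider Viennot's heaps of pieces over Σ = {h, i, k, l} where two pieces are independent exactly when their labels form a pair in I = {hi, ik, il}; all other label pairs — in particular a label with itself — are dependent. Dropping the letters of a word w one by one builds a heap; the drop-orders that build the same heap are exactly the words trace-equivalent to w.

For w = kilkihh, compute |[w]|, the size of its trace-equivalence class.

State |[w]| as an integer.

21

#0=k has no predecessor
#1=i has no predecessor
#2=l depends on [0:k]
#3=k depends on [2:l]
#4=i depends on [1:i]
#5=h depends on [3:k]
#6=h depends on [5:h]
sources: [0:k, 1:i]
N(rest) = Σ N(rest − s) over sources s of rest; N(one piece) = 1:
  size 1 → [4]=1  [6]=1
  size 2 → [1,4]=1  [4,6]=2  [5,6]=1
  size 3 → [1,4,6]=3  [3,5,6]=1  [4,5,6]=3
  size 4 → [1,4,5,6]=6  [2,3,5,6]=1  [3,4,5,6]=4
  size 5 → [0,2,3,5,6]=1  [1,3,4,5,6]=10  [2,3,4,5,6]=5
  first=0(k) contributes 15
  first=1(i) contributes 6
|[w]| = 21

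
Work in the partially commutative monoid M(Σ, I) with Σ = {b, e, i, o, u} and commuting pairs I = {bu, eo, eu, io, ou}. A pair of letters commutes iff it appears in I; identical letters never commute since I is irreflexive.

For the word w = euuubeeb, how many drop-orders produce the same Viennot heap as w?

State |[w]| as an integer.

piece 0:e — minimal
piece 1:u — minimal
piece 2:u rests on {1:u}
piece 3:u rests on {2:u}
piece 4:b rests on {0:e}
piece 5:e rests on {4:b}
piece 6:e rests on {5:e}
piece 7:b rests on {6:e}
minimal pieces: {0:e, 1:u}
ways to finish when only these pieces remain (= sum over removing one remaining piece with nothing left below it):
  1 left: {3}→1  {7}→1
  2 left: {2,3}→1  {3,7}→2  {6,7}→1
  3 left: {1,2,3}→1  {2,3,7}→3  {3,6,7}→3  {5,6,7}→1
  4 left: {1,2,3,7}→4  {2,3,6,7}→6  {3,5,6,7}→4  {4,5,6,7}→1
  5 left: {0,4,5,6,7}→1  {1,2,3,6,7}→10  {2,3,5,6,7}→10  {3,4,5,6,7}→5
  6 left: {0,3,4,5,6,7}→6  {1,2,3,5,6,7}→20  {2,3,4,5,6,7}→15
  placing 0:e first → 35 extensions
  placing 1:u first → 21 extensions
total linear extensions = 56

56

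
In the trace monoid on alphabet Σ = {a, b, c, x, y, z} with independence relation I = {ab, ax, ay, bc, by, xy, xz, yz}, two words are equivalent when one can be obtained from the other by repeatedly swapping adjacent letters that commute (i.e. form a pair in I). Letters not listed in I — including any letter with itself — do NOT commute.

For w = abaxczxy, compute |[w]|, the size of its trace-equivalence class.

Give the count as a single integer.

36

piece 0:a — minimal
piece 1:b — minimal
piece 2:a rests on {0:a}
piece 3:x rests on {1:b}
piece 4:c rests on {2:a, 3:x}
piece 5:z rests on {4:c}
piece 6:x rests on {4:c}
piece 7:y rests on {4:c}
minimal pieces: {0:a, 1:b}
ways to finish when only these pieces remain (= sum over removing one remaining piece with nothing left below it):
  1 left: {5}→1  {6}→1  {7}→1
  2 left: {5,6}→2  {5,7}→2  {6,7}→2
  3 left: {5,6,7}→6
  4 left: {4,5,6,7}→6
  5 left: {2,4,5,6,7}→6  {3,4,5,6,7}→6
  6 left: {0,2,4,5,6,7}→6  {1,3,4,5,6,7}→6  {2,3,4,5,6,7}→12
  placing 0:a first → 18 extensions
  placing 1:b first → 18 extensions
total linear extensions = 36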